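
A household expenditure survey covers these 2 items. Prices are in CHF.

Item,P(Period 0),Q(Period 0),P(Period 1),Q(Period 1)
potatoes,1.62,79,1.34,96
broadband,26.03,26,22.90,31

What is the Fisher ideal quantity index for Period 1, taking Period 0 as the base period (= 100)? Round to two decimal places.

119.59

Laspeyres component (base-period weights):
ΣP(Period 0)Q(Period 1) = 1.62×96 + 26.03×31 = 155.52 + 806.93 = 962.45
ΣP(Period 0)Q(Period 0) = 1.62×79 + 26.03×26 = 127.98 + 676.78 = 804.76
L = 962.45 / 804.76 × 100 = 119.5947
Paasche component (current-period weights):
ΣP(Period 1)Q(Period 1) = 1.34×96 + 22.90×31 = 128.64 + 709.9 = 838.54
ΣP(Period 1)Q(Period 0) = 1.34×79 + 22.90×26 = 105.86 + 595.4 = 701.26
P = 838.54 / 701.26 × 100 = 119.5762
Fisher = √(L × P) = √(119.5947 × 119.5762) = 119.5854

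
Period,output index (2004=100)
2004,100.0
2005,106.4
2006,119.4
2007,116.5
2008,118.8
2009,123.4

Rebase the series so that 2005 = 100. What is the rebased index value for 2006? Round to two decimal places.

112.22

Rebased(2006) = 119.4 / 106.4 × 100 = 112.2180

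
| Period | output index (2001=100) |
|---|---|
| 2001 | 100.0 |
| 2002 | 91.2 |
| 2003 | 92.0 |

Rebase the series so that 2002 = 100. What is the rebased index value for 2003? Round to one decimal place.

100.9

Rebased(2003) = 92.0 / 91.2 × 100 = 100.8772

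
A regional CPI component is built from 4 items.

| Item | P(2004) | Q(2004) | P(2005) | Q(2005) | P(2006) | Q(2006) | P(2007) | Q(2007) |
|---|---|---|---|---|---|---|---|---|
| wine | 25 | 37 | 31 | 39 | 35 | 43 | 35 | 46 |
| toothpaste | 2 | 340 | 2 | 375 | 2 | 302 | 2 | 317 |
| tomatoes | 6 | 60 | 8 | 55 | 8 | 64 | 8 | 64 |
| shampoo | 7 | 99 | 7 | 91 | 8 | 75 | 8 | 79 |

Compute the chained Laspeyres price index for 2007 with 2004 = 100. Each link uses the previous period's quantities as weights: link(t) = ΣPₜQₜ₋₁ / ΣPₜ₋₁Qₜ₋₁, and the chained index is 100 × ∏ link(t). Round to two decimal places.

Link 2004→2005:
ΣP(2005)Q(2004) = 31×37 + 2×340 + 8×60 + 7×99 = 1147 + 680 + 480 + 693 = 3000
ΣP(2004)Q(2004) = 25×37 + 2×340 + 6×60 + 7×99 = 925 + 680 + 360 + 693 = 2658
link = 3000/2658 = 1.128668
Link 2005→2006:
ΣP(2006)Q(2005) = 35×39 + 2×375 + 8×55 + 8×91 = 1365 + 750 + 440 + 728 = 3283
ΣP(2005)Q(2005) = 31×39 + 2×375 + 8×55 + 7×91 = 1209 + 750 + 440 + 637 = 3036
link = 3283/3036 = 1.081357
Link 2006→2007:
ΣP(2007)Q(2006) = 35×43 + 2×302 + 8×64 + 8×75 = 1505 + 604 + 512 + 600 = 3221
ΣP(2006)Q(2006) = 35×43 + 2×302 + 8×64 + 8×75 = 1505 + 604 + 512 + 600 = 3221
link = 3221/3221 = 1.000000
Chained index = 100 × 1.128668 × 1.081357 × 1.000000 = 122.0493

122.05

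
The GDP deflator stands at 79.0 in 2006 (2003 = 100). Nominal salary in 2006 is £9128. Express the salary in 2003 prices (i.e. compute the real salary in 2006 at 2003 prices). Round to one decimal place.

Real = Nominal ÷ (Index/100) = 9128 ÷ (79.0/100)
     = 9128 ÷ 0.790 = 11554.4304

11554.4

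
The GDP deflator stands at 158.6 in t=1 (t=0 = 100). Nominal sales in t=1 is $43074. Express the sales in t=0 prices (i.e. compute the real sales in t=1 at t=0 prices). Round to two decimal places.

Real = Nominal ÷ (Index/100) = 43074 ÷ (158.6/100)
     = 43074 ÷ 1.586 = 27158.8903

27158.89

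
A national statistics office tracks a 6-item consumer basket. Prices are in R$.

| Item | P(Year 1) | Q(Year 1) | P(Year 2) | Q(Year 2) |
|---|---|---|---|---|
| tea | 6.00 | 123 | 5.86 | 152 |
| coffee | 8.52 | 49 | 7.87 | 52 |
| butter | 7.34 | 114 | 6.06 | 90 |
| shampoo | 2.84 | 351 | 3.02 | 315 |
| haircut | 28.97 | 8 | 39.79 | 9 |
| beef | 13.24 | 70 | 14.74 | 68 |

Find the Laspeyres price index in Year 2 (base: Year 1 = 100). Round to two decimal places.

101.44

Laspeyres price index uses base-period quantities as weights.
ΣP(Year 2)·Q(Year 1) = 5.86×123 + 7.87×49 + 6.06×114 + 3.02×351 + 39.79×8 + 14.74×70 = 720.78 + 385.63 + 690.84 + 1060.02 + 318.32 + 1031.8 = 4207.39
ΣP(Year 1)·Q(Year 1) = 6.00×123 + 8.52×49 + 7.34×114 + 2.84×351 + 28.97×8 + 13.24×70 = 738 + 417.48 + 836.76 + 996.84 + 231.76 + 926.8 = 4147.64
Index = 4207.39 / 4147.64 × 100 = 101.4406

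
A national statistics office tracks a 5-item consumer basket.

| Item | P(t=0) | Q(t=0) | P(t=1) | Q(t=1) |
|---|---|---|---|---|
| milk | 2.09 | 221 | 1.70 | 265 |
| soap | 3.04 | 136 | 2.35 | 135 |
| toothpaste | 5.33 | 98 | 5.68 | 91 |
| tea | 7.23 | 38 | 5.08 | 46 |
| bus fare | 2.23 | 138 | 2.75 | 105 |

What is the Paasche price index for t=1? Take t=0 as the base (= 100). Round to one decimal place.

89.6

Paasche price index uses current-period quantities as weights.
ΣP(t=1)·Q(t=1) = 1.70×265 + 2.35×135 + 5.68×91 + 5.08×46 + 2.75×105 = 450.5 + 317.25 + 516.88 + 233.68 + 288.75 = 1807.06
ΣP(t=0)·Q(t=1) = 2.09×265 + 3.04×135 + 5.33×91 + 7.23×46 + 2.23×105 = 553.85 + 410.4 + 485.03 + 332.58 + 234.15 = 2016.01
Index = 1807.06 / 2016.01 × 100 = 89.6355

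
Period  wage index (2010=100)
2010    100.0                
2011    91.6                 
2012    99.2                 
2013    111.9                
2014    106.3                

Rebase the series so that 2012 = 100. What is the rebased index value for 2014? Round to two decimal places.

Rebased(2014) = 106.3 / 99.2 × 100 = 107.1573

107.16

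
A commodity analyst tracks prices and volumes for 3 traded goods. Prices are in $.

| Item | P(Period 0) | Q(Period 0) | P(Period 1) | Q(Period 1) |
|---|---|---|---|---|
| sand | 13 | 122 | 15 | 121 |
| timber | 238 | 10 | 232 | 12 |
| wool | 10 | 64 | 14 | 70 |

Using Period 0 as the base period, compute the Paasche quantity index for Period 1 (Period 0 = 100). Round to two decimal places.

110.56

Paasche quantity index uses current-period prices as weights.
ΣP(Period 1)·Q(Period 1) = 15×121 + 232×12 + 14×70 = 1815 + 2784 + 980 = 5579
ΣP(Period 1)·Q(Period 0) = 15×122 + 232×10 + 14×64 = 1830 + 2320 + 896 = 5046
Index = 5579 / 5046 × 100 = 110.5628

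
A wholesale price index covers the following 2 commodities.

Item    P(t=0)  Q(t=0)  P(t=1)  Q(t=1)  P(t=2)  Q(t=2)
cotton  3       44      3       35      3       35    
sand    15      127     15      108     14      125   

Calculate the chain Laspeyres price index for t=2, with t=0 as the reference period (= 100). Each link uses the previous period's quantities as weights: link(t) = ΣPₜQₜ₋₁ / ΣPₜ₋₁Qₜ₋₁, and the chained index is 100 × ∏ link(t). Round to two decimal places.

Link t=0→t=1:
ΣP(t=1)Q(t=0) = 3×44 + 15×127 = 132 + 1905 = 2037
ΣP(t=0)Q(t=0) = 3×44 + 15×127 = 132 + 1905 = 2037
link = 2037/2037 = 1.000000
Link t=1→t=2:
ΣP(t=2)Q(t=1) = 3×35 + 14×108 = 105 + 1512 = 1617
ΣP(t=1)Q(t=1) = 3×35 + 15×108 = 105 + 1620 = 1725
link = 1617/1725 = 0.937391
Chained index = 100 × 1.000000 × 0.937391 = 93.7391

93.74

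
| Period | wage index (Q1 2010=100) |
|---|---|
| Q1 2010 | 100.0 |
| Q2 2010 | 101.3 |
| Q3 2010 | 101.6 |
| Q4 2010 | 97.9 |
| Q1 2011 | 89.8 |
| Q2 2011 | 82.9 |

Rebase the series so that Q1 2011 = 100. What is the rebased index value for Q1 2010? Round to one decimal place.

111.4

Rebased(Q1 2010) = 100.0 / 89.8 × 100 = 111.3586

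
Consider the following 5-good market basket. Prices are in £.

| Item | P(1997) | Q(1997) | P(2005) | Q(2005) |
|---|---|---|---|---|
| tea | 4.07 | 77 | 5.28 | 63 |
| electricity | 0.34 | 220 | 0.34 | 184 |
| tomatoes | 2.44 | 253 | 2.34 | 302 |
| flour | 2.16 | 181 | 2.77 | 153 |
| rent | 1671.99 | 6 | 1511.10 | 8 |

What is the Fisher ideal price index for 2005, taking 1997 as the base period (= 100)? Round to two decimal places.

92.67

Laspeyres component (base-period weights):
ΣP(2005)Q(1997) = 5.28×77 + 0.34×220 + 2.34×253 + 2.77×181 + 1511.10×6 = 406.56 + 74.8 + 592.02 + 501.37 + 9066.6 = 10641.35
ΣP(1997)Q(1997) = 4.07×77 + 0.34×220 + 2.44×253 + 2.16×181 + 1671.99×6 = 313.39 + 74.8 + 617.32 + 390.96 + 10031.94 = 11428.41
L = 10641.35 / 11428.41 × 100 = 93.1131
Paasche component (current-period weights):
ΣP(2005)Q(2005) = 5.28×63 + 0.34×184 + 2.34×302 + 2.77×153 + 1511.10×8 = 332.64 + 62.56 + 706.68 + 423.81 + 12088.8 = 13614.49
ΣP(1997)Q(2005) = 4.07×63 + 0.34×184 + 2.44×302 + 2.16×153 + 1671.99×8 = 256.41 + 62.56 + 736.88 + 330.48 + 13375.92 = 14762.25
P = 13614.49 / 14762.25 × 100 = 92.2250
Fisher = √(L × P) = √(93.1131 × 92.2250) = 92.6680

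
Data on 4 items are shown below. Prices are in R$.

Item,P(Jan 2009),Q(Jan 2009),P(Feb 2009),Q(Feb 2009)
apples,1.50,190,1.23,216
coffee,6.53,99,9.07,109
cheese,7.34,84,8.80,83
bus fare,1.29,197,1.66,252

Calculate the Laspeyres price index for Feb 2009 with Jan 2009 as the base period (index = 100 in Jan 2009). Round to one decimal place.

Laspeyres price index uses base-period quantities as weights.
ΣP(Feb 2009)·Q(Jan 2009) = 1.23×190 + 9.07×99 + 8.80×84 + 1.66×197 = 233.7 + 897.93 + 739.2 + 327.02 = 2197.85
ΣP(Jan 2009)·Q(Jan 2009) = 1.50×190 + 6.53×99 + 7.34×84 + 1.29×197 = 285 + 646.47 + 616.56 + 254.13 = 1802.16
Index = 2197.85 / 1802.16 × 100 = 121.9564

122.0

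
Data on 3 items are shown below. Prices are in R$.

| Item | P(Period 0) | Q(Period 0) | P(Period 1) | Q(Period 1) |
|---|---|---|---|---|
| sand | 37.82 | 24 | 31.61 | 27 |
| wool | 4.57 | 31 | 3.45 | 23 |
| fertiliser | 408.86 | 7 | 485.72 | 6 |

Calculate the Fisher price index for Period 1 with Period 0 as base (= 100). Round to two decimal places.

108.27

Laspeyres component (base-period weights):
ΣP(Period 1)Q(Period 0) = 31.61×24 + 3.45×31 + 485.72×7 = 758.64 + 106.95 + 3400.04 = 4265.63
ΣP(Period 0)Q(Period 0) = 37.82×24 + 4.57×31 + 408.86×7 = 907.68 + 141.67 + 2862.02 = 3911.37
L = 4265.63 / 3911.37 × 100 = 109.0572
Paasche component (current-period weights):
ΣP(Period 1)Q(Period 1) = 31.61×27 + 3.45×23 + 485.72×6 = 853.47 + 79.35 + 2914.32 = 3847.14
ΣP(Period 0)Q(Period 1) = 37.82×27 + 4.57×23 + 408.86×6 = 1021.14 + 105.11 + 2453.16 = 3579.41
P = 3847.14 / 3579.41 × 100 = 107.4797
Fisher = √(L × P) = √(109.0572 × 107.4797) = 108.2656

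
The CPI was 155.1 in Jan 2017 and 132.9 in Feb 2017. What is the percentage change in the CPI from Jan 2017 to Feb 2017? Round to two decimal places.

-14.31%

Change = (132.9 − 155.1) / 155.1 × 100
       = -22.2 / 155.1 × 100 = -14.3133%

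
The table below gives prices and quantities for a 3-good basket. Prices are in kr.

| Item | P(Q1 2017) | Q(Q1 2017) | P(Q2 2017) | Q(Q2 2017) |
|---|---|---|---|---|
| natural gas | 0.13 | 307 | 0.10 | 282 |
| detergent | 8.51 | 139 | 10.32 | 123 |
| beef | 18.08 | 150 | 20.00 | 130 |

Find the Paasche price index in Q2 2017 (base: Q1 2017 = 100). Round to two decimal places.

113.51

Paasche price index uses current-period quantities as weights.
ΣP(Q2 2017)·Q(Q2 2017) = 0.10×282 + 10.32×123 + 20.00×130 = 28.2 + 1269.36 + 2600 = 3897.56
ΣP(Q1 2017)·Q(Q2 2017) = 0.13×282 + 8.51×123 + 18.08×130 = 36.66 + 1046.73 + 2350.4 = 3433.79
Index = 3897.56 / 3433.79 × 100 = 113.5061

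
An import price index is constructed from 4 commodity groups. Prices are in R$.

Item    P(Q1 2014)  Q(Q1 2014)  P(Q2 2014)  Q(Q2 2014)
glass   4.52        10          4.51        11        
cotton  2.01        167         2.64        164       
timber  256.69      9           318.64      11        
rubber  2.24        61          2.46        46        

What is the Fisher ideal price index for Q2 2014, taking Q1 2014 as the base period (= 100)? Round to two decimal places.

Laspeyres component (base-period weights):
ΣP(Q2 2014)Q(Q1 2014) = 4.51×10 + 2.64×167 + 318.64×9 + 2.46×61 = 45.1 + 440.88 + 2867.76 + 150.06 = 3503.8
ΣP(Q1 2014)Q(Q1 2014) = 4.52×10 + 2.01×167 + 256.69×9 + 2.24×61 = 45.2 + 335.67 + 2310.21 + 136.64 = 2827.72
L = 3503.8 / 2827.72 × 100 = 123.9090
Paasche component (current-period weights):
ΣP(Q2 2014)Q(Q2 2014) = 4.51×11 + 2.64×164 + 318.64×11 + 2.46×46 = 49.61 + 432.96 + 3505.04 + 113.16 = 4100.77
ΣP(Q1 2014)Q(Q2 2014) = 4.52×11 + 2.01×164 + 256.69×11 + 2.24×46 = 49.72 + 329.64 + 2823.59 + 103.04 = 3305.99
P = 4100.77 / 3305.99 × 100 = 124.0406
Fisher = √(L × P) = √(123.9090 × 124.0406) = 123.9748

123.97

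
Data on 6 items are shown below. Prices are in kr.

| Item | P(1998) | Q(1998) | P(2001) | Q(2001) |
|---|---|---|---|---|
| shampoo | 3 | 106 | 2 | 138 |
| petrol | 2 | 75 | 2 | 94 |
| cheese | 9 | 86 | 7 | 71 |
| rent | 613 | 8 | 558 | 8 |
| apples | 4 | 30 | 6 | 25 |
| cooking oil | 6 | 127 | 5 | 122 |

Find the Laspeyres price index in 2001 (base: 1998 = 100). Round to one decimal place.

Laspeyres price index uses base-period quantities as weights.
ΣP(2001)·Q(1998) = 2×106 + 2×75 + 7×86 + 558×8 + 6×30 + 5×127 = 212 + 150 + 602 + 4464 + 180 + 635 = 6243
ΣP(1998)·Q(1998) = 3×106 + 2×75 + 9×86 + 613×8 + 4×30 + 6×127 = 318 + 150 + 774 + 4904 + 120 + 762 = 7028
Index = 6243 / 7028 × 100 = 88.8304

88.8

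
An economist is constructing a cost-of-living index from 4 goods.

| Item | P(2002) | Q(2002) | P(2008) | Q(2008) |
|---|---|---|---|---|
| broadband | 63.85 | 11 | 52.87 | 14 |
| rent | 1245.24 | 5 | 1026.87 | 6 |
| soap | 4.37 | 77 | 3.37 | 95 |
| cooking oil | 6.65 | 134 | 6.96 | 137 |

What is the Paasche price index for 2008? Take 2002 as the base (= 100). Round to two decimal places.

Paasche price index uses current-period quantities as weights.
ΣP(2008)·Q(2008) = 52.87×14 + 1026.87×6 + 3.37×95 + 6.96×137 = 740.18 + 6161.22 + 320.15 + 953.52 = 8175.07
ΣP(2002)·Q(2008) = 63.85×14 + 1245.24×6 + 4.37×95 + 6.65×137 = 893.9 + 7471.44 + 415.15 + 911.05 = 9691.54
Index = 8175.07 / 9691.54 × 100 = 84.3526

84.35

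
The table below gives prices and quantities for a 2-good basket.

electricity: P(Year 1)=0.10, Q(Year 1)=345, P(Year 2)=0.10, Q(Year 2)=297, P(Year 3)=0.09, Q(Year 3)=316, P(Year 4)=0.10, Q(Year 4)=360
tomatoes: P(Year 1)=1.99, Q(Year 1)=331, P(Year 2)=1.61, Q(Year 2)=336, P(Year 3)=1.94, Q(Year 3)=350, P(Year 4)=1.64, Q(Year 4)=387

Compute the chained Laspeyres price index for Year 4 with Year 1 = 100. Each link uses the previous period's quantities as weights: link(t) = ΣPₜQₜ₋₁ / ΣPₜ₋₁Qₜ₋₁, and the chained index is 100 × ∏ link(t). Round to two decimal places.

Link Year 1→Year 2:
ΣP(Year 2)Q(Year 1) = 0.10×345 + 1.61×331 = 34.5 + 532.91 = 567.41
ΣP(Year 1)Q(Year 1) = 0.10×345 + 1.99×331 = 34.5 + 658.69 = 693.19
link = 567.41/693.19 = 0.818549
Link Year 2→Year 3:
ΣP(Year 3)Q(Year 2) = 0.09×297 + 1.94×336 = 26.73 + 651.84 = 678.57
ΣP(Year 2)Q(Year 2) = 0.10×297 + 1.61×336 = 29.7 + 540.96 = 570.66
link = 678.57/570.66 = 1.189097
Link Year 3→Year 4:
ΣP(Year 4)Q(Year 3) = 0.10×316 + 1.64×350 = 31.6 + 574 = 605.6
ΣP(Year 3)Q(Year 3) = 0.09×316 + 1.94×350 = 28.44 + 679 = 707.44
link = 605.6/707.44 = 0.856044
Chained index = 100 × 0.818549 × 1.189097 × 0.856044 = 83.3217

83.32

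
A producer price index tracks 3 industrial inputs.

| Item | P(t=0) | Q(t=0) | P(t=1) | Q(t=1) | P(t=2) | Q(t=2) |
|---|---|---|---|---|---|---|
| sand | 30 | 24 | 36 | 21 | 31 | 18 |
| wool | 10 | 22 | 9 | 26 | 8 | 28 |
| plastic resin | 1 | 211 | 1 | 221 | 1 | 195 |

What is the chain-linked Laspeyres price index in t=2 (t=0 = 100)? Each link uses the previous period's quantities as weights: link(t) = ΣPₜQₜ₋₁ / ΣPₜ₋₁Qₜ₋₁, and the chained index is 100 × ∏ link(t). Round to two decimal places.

Link t=0→t=1:
ΣP(t=1)Q(t=0) = 36×24 + 9×22 + 1×211 = 864 + 198 + 211 = 1273
ΣP(t=0)Q(t=0) = 30×24 + 10×22 + 1×211 = 720 + 220 + 211 = 1151
link = 1273/1151 = 1.105995
Link t=1→t=2:
ΣP(t=2)Q(t=1) = 31×21 + 8×26 + 1×221 = 651 + 208 + 221 = 1080
ΣP(t=1)Q(t=1) = 36×21 + 9×26 + 1×221 = 756 + 234 + 221 = 1211
link = 1080/1211 = 0.891825
Chained index = 100 × 1.105995 × 0.891825 = 98.6354

98.64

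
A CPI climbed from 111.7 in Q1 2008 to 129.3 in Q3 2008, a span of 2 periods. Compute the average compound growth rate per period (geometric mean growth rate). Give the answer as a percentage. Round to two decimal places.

Growth factor = (129.3/111.7)^(1/2) = (1.157565)^(1/2) = 1.075902
Growth rate = 1.075902 − 1 = 0.075902 = 7.5902%

7.59%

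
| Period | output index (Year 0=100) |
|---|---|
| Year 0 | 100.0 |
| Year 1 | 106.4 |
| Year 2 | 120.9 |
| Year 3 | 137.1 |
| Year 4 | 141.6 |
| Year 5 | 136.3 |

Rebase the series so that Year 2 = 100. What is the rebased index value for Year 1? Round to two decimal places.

88.01

Rebased(Year 1) = 106.4 / 120.9 × 100 = 88.0066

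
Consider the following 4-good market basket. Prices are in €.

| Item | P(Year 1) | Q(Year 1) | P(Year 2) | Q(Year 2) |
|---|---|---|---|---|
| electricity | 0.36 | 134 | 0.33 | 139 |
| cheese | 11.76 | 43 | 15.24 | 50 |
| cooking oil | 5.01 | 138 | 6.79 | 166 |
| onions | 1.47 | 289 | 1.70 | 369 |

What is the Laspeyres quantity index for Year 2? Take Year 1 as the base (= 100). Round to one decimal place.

Laspeyres quantity index uses base-period prices as weights.
ΣP(Year 1)·Q(Year 2) = 0.36×139 + 11.76×50 + 5.01×166 + 1.47×369 = 50.04 + 588 + 831.66 + 542.43 = 2012.13
ΣP(Year 1)·Q(Year 1) = 0.36×134 + 11.76×43 + 5.01×138 + 1.47×289 = 48.24 + 505.68 + 691.38 + 424.83 = 1670.13
Index = 2012.13 / 1670.13 × 100 = 120.4774

120.5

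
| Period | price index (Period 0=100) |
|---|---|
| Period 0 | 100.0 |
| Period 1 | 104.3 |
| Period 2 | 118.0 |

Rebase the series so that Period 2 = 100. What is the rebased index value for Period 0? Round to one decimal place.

Rebased(Period 0) = 100.0 / 118.0 × 100 = 84.7458

84.7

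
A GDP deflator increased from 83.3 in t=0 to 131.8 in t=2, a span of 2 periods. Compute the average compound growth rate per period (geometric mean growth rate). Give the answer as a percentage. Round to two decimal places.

25.79%

Growth factor = (131.8/83.3)^(1/2) = (1.582233)^(1/2) = 1.257868
Growth rate = 1.257868 − 1 = 0.257868 = 25.7868%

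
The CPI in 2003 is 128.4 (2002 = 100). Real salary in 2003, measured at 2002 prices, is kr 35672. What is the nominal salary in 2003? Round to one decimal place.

Nominal = Real × (Index/100) = 35672 × (128.4/100)
        = 35672 × 1.284 = 45802.8480

45802.8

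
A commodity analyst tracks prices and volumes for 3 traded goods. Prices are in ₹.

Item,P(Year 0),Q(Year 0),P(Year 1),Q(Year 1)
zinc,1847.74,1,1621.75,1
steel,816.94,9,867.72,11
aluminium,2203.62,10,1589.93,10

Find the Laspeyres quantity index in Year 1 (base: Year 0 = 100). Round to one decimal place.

Laspeyres quantity index uses base-period prices as weights.
ΣP(Year 0)·Q(Year 1) = 1847.74×1 + 816.94×11 + 2203.62×10 = 1847.74 + 8986.34 + 22036.2 = 32870.28
ΣP(Year 0)·Q(Year 0) = 1847.74×1 + 816.94×9 + 2203.62×10 = 1847.74 + 7352.46 + 22036.2 = 31236.4
Index = 32870.28 / 31236.4 × 100 = 105.2307

105.2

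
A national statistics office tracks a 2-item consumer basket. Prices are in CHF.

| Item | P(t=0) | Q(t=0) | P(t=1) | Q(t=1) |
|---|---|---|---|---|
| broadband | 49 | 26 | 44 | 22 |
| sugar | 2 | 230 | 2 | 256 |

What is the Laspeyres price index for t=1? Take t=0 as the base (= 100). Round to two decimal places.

92.50

Laspeyres price index uses base-period quantities as weights.
ΣP(t=1)·Q(t=0) = 44×26 + 2×230 = 1144 + 460 = 1604
ΣP(t=0)·Q(t=0) = 49×26 + 2×230 = 1274 + 460 = 1734
Index = 1604 / 1734 × 100 = 92.5029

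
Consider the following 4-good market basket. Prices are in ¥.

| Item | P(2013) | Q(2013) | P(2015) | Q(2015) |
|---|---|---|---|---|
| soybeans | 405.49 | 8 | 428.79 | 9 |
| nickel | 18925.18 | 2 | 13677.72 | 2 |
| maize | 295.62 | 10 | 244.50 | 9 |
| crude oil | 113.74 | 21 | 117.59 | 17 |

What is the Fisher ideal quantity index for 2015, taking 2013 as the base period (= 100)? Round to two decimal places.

Laspeyres component (base-period weights):
ΣP(2013)Q(2015) = 405.49×9 + 18925.18×2 + 295.62×9 + 113.74×17 = 3649.41 + 37850.36 + 2660.58 + 1933.58 = 46093.93
ΣP(2013)Q(2013) = 405.49×8 + 18925.18×2 + 295.62×10 + 113.74×21 = 3243.92 + 37850.36 + 2956.2 + 2388.54 = 46439.02
L = 46093.93 / 46439.02 × 100 = 99.2569
Paasche component (current-period weights):
ΣP(2015)Q(2015) = 428.79×9 + 13677.72×2 + 244.50×9 + 117.59×17 = 3859.11 + 27355.44 + 2200.5 + 1999.03 = 35414.08
ΣP(2015)Q(2013) = 428.79×8 + 13677.72×2 + 244.50×10 + 117.59×21 = 3430.32 + 27355.44 + 2445 + 2469.39 = 35700.15
P = 35414.08 / 35700.15 × 100 = 99.1987
Fisher = √(L × P) = √(99.2569 × 99.1987) = 99.2278

99.23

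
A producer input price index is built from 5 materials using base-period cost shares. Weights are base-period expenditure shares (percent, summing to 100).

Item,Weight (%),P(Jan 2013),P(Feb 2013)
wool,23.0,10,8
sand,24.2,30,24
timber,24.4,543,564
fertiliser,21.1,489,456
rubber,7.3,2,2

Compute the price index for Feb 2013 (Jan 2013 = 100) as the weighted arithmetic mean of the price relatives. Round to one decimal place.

wool: 23.0 × (8/10) = 23.0 × 0.800000 = 18.4000
sand: 24.2 × (24/30) = 24.2 × 0.800000 = 19.3600
timber: 24.4 × (564/543) = 24.4 × 1.038674 = 25.3436
fertiliser: 21.1 × (456/489) = 21.1 × 0.932515 = 19.6761
rubber: 7.3 × (2/2) = 7.3 × 1.000000 = 7.3000
Index = Σ wᵢ·(p₁ᵢ/p₀ᵢ) = 18.4000 + 19.3600 + 25.3436 + 19.6761 + 7.3000 = 90.0797

90.1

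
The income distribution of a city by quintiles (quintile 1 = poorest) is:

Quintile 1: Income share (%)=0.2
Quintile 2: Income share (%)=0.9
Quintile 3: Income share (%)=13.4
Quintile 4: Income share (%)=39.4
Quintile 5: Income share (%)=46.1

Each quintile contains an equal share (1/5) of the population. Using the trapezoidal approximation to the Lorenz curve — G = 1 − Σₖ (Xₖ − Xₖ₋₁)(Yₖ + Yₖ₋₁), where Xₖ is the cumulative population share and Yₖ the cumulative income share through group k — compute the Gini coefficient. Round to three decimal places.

Cumulative income shares Yₖ: 0.0020, 0.0110, 0.1450, 0.5390, 1.0000
Σ (Xₖ−Xₖ₋₁)(Yₖ+Yₖ₋₁) = (1/5)(0.0020+0.0000) + (1/5)(0.0110+0.0020) + (1/5)(0.1450+0.0110) + (1/5)(0.5390+0.1450) + (1/5)(1.0000+0.5390)
  = 0.0004 + 0.0026 + 0.0312 + 0.1368 + 0.3078 = 0.4788
G = 1 − 0.4788 = 0.5212

0.521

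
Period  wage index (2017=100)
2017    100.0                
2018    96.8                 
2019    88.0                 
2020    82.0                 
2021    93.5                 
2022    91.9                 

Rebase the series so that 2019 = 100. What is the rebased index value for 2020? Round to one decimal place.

Rebased(2020) = 82.0 / 88.0 × 100 = 93.1818

93.2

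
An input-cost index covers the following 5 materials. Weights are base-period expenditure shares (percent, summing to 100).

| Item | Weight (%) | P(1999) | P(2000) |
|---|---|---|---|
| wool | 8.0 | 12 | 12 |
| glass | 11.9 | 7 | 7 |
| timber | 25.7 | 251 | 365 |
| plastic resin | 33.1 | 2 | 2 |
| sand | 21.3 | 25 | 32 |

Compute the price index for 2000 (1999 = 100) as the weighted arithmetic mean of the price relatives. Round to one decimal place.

117.6

wool: 8.0 × (12/12) = 8.0 × 1.000000 = 8.0000
glass: 11.9 × (7/7) = 11.9 × 1.000000 = 11.9000
timber: 25.7 × (365/251) = 25.7 × 1.454183 = 37.3725
plastic resin: 33.1 × (2/2) = 33.1 × 1.000000 = 33.1000
sand: 21.3 × (32/25) = 21.3 × 1.280000 = 27.2640
Index = Σ wᵢ·(p₁ᵢ/p₀ᵢ) = 8.0000 + 11.9000 + 37.3725 + 33.1000 + 27.2640 = 117.6365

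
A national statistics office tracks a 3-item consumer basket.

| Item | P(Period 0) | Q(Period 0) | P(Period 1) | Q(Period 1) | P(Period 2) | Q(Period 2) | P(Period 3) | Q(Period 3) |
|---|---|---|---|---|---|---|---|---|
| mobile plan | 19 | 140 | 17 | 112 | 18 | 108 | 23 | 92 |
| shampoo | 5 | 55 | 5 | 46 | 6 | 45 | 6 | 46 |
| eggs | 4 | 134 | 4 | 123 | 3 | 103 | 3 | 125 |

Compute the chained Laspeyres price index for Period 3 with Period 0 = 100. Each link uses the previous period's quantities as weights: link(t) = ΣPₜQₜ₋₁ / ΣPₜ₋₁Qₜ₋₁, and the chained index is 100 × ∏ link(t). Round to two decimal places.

Link Period 0→Period 1:
ΣP(Period 1)Q(Period 0) = 17×140 + 5×55 + 4×134 = 2380 + 275 + 536 = 3191
ΣP(Period 0)Q(Period 0) = 19×140 + 5×55 + 4×134 = 2660 + 275 + 536 = 3471
link = 3191/3471 = 0.919332
Link Period 1→Period 2:
ΣP(Period 2)Q(Period 1) = 18×112 + 6×46 + 3×123 = 2016 + 276 + 369 = 2661
ΣP(Period 1)Q(Period 1) = 17×112 + 5×46 + 4×123 = 1904 + 230 + 492 = 2626
link = 2661/2626 = 1.013328
Link Period 2→Period 3:
ΣP(Period 3)Q(Period 2) = 23×108 + 6×45 + 3×103 = 2484 + 270 + 309 = 3063
ΣP(Period 2)Q(Period 2) = 18×108 + 6×45 + 3×103 = 1944 + 270 + 309 = 2523
link = 3063/2523 = 1.214031
Chained index = 100 × 0.919332 × 1.013328 × 1.214031 = 113.0973

113.10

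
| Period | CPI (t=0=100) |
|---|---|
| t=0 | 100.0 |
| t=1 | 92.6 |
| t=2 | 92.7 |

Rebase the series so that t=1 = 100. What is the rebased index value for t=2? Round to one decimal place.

100.1

Rebased(t=2) = 92.7 / 92.6 × 100 = 100.1080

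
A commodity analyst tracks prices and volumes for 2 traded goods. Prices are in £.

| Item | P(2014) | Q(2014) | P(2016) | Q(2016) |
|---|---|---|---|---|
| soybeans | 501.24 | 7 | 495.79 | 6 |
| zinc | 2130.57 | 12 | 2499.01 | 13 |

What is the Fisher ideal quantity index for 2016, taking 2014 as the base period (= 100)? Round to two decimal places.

105.80

Laspeyres component (base-period weights):
ΣP(2014)Q(2016) = 501.24×6 + 2130.57×13 = 3007.44 + 27697.41 = 30704.85
ΣP(2014)Q(2014) = 501.24×7 + 2130.57×12 = 3508.68 + 25566.84 = 29075.52
L = 30704.85 / 29075.52 × 100 = 105.6038
Paasche component (current-period weights):
ΣP(2016)Q(2016) = 495.79×6 + 2499.01×13 = 2974.74 + 32487.13 = 35461.87
ΣP(2016)Q(2014) = 495.79×7 + 2499.01×12 = 3470.53 + 29988.12 = 33458.65
P = 35461.87 / 33458.65 × 100 = 105.9872
Fisher = √(L × P) = √(105.6038 × 105.9872) = 105.7953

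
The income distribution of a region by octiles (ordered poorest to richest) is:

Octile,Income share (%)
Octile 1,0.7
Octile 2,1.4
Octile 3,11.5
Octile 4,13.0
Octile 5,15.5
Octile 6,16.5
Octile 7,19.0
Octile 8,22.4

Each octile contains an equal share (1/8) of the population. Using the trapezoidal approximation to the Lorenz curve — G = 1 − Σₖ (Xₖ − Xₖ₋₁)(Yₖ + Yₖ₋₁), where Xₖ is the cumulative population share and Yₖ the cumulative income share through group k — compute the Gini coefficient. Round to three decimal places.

Cumulative income shares Yₖ: 0.0070, 0.0210, 0.1360, 0.2660, 0.4210, 0.5860, 0.7760, 1.0000
Σ (Xₖ−Xₖ₋₁)(Yₖ+Yₖ₋₁) = (1/8)(0.0070+0.0000) + (1/8)(0.0210+0.0070) + (1/8)(0.1360+0.0210) + (1/8)(0.2660+0.1360) + (1/8)(0.4210+0.2660) + (1/8)(0.5860+0.4210) + (1/8)(0.7760+0.5860) + (1/8)(1.0000+0.7760)
  = 0.0009 + 0.0035 + 0.0196 + 0.0503 + 0.0859 + 0.1259 + 0.1703 + 0.2220 = 0.6783
G = 1 − 0.6783 = 0.3217

0.322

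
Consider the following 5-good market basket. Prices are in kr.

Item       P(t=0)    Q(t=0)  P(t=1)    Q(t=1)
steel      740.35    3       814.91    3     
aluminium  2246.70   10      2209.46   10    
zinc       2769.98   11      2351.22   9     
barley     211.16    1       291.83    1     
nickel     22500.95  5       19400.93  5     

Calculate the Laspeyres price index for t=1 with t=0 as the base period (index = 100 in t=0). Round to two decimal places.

Laspeyres price index uses base-period quantities as weights.
ΣP(t=1)·Q(t=0) = 814.91×3 + 2209.46×10 + 2351.22×11 + 291.83×1 + 19400.93×5 = 2444.73 + 22094.6 + 25863.42 + 291.83 + 97004.65 = 147699.23
ΣP(t=0)·Q(t=0) = 740.35×3 + 2246.70×10 + 2769.98×11 + 211.16×1 + 22500.95×5 = 2221.05 + 22467 + 30469.78 + 211.16 + 112504.75 = 167873.74
Index = 147699.23 / 167873.74 × 100 = 87.9823

87.98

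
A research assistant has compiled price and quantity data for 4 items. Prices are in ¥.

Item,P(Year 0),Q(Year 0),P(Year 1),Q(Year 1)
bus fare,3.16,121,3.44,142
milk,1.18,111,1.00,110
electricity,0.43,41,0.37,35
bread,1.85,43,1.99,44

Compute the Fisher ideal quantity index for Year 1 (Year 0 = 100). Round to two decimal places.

110.93

Laspeyres component (base-period weights):
ΣP(Year 0)Q(Year 1) = 3.16×142 + 1.18×110 + 0.43×35 + 1.85×44 = 448.72 + 129.8 + 15.05 + 81.4 = 674.97
ΣP(Year 0)Q(Year 0) = 3.16×121 + 1.18×111 + 0.43×41 + 1.85×43 = 382.36 + 130.98 + 17.63 + 79.55 = 610.52
L = 674.97 / 610.52 × 100 = 110.5566
Paasche component (current-period weights):
ΣP(Year 1)Q(Year 1) = 3.44×142 + 1.00×110 + 0.37×35 + 1.99×44 = 488.48 + 110 + 12.95 + 87.56 = 698.99
ΣP(Year 1)Q(Year 0) = 3.44×121 + 1.00×111 + 0.37×41 + 1.99×43 = 416.24 + 111 + 15.17 + 85.57 = 627.98
P = 698.99 / 627.98 × 100 = 111.3077
Fisher = √(L × P) = √(110.5566 × 111.3077) = 110.9315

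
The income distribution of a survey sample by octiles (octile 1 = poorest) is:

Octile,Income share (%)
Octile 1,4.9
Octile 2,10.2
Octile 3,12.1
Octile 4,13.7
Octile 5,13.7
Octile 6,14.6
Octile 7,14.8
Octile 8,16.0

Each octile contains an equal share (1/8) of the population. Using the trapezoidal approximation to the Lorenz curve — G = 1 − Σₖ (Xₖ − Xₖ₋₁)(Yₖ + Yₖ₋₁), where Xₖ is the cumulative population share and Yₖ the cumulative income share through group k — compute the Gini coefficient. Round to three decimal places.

0.135

Cumulative income shares Yₖ: 0.0490, 0.1510, 0.2720, 0.4090, 0.5460, 0.6920, 0.8400, 1.0000
Σ (Xₖ−Xₖ₋₁)(Yₖ+Yₖ₋₁) = (1/8)(0.0490+0.0000) + (1/8)(0.1510+0.0490) + (1/8)(0.2720+0.1510) + (1/8)(0.4090+0.2720) + (1/8)(0.5460+0.4090) + (1/8)(0.6920+0.5460) + (1/8)(0.8400+0.6920) + (1/8)(1.0000+0.8400)
  = 0.0061 + 0.0250 + 0.0529 + 0.0851 + 0.1194 + 0.1547 + 0.1915 + 0.2300 = 0.8648
G = 1 − 0.8648 = 0.1352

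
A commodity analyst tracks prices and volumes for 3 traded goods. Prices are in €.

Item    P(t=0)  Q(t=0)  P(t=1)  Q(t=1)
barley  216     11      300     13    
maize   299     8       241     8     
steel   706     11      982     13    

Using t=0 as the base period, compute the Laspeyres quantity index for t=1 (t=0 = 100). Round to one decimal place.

Laspeyres quantity index uses base-period prices as weights.
ΣP(t=0)·Q(t=1) = 216×13 + 299×8 + 706×13 = 2808 + 2392 + 9178 = 14378
ΣP(t=0)·Q(t=0) = 216×11 + 299×8 + 706×11 = 2376 + 2392 + 7766 = 12534
Index = 14378 / 12534 × 100 = 114.7120

114.7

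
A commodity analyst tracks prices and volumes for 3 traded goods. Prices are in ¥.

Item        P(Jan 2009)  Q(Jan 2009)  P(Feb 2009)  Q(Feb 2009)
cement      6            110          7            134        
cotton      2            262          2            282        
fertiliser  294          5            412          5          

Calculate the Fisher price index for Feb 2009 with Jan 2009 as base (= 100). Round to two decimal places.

125.94

Laspeyres component (base-period weights):
ΣP(Feb 2009)Q(Jan 2009) = 7×110 + 2×262 + 412×5 = 770 + 524 + 2060 = 3354
ΣP(Jan 2009)Q(Jan 2009) = 6×110 + 2×262 + 294×5 = 660 + 524 + 1470 = 2654
L = 3354 / 2654 × 100 = 126.3753
Paasche component (current-period weights):
ΣP(Feb 2009)Q(Feb 2009) = 7×134 + 2×282 + 412×5 = 938 + 564 + 2060 = 3562
ΣP(Jan 2009)Q(Feb 2009) = 6×134 + 2×282 + 294×5 = 804 + 564 + 1470 = 2838
P = 3562 / 2838 × 100 = 125.5109
Fisher = √(L × P) = √(126.3753 × 125.5109) = 125.9424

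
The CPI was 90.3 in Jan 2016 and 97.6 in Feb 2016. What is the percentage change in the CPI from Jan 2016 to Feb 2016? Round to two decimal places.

8.08%

Change = (97.6 − 90.3) / 90.3 × 100
       = 7.3 / 90.3 × 100 = 8.0842%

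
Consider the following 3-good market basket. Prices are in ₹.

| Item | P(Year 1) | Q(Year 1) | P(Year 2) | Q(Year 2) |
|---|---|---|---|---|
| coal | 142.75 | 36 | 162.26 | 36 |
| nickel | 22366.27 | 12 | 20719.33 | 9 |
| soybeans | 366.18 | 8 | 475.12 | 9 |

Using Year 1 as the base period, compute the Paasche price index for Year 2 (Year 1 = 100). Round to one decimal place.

Paasche price index uses current-period quantities as weights.
ΣP(Year 2)·Q(Year 2) = 162.26×36 + 20719.33×9 + 475.12×9 = 5841.36 + 186473.97 + 4276.08 = 196591.41
ΣP(Year 1)·Q(Year 2) = 142.75×36 + 22366.27×9 + 366.18×9 = 5139 + 201296.43 + 3295.62 = 209731.05
Index = 196591.41 / 209731.05 × 100 = 93.7350

93.7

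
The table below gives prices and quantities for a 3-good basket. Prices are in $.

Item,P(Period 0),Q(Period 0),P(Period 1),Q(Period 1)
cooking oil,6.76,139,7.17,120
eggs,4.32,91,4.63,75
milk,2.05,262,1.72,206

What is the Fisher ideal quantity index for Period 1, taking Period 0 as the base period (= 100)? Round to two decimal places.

Laspeyres component (base-period weights):
ΣP(Period 0)Q(Period 1) = 6.76×120 + 4.32×75 + 2.05×206 = 811.2 + 324 + 422.3 = 1557.5
ΣP(Period 0)Q(Period 0) = 6.76×139 + 4.32×91 + 2.05×262 = 939.64 + 393.12 + 537.1 = 1869.86
L = 1557.5 / 1869.86 × 100 = 83.2950
Paasche component (current-period weights):
ΣP(Period 1)Q(Period 1) = 7.17×120 + 4.63×75 + 1.72×206 = 860.4 + 347.25 + 354.32 = 1561.97
ΣP(Period 1)Q(Period 0) = 7.17×139 + 4.63×91 + 1.72×262 = 996.63 + 421.33 + 450.64 = 1868.6
P = 1561.97 / 1868.6 × 100 = 83.5904
Fisher = √(L × P) = √(83.2950 × 83.5904) = 83.4426

83.44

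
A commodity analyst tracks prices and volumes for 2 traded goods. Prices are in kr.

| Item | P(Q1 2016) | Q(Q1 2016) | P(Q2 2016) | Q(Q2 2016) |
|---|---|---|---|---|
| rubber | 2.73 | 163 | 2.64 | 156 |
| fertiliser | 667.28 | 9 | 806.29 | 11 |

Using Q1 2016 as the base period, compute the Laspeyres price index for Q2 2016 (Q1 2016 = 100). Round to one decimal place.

119.2

Laspeyres price index uses base-period quantities as weights.
ΣP(Q2 2016)·Q(Q1 2016) = 2.64×163 + 806.29×9 = 430.32 + 7256.61 = 7686.93
ΣP(Q1 2016)·Q(Q1 2016) = 2.73×163 + 667.28×9 = 444.99 + 6005.52 = 6450.51
Index = 7686.93 / 6450.51 × 100 = 119.1678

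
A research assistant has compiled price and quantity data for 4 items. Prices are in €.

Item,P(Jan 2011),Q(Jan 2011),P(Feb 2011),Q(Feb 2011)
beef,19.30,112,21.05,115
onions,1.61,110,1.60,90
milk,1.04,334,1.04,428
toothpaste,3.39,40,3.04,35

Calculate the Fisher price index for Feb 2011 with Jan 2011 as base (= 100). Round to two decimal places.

Laspeyres component (base-period weights):
ΣP(Feb 2011)Q(Jan 2011) = 21.05×112 + 1.60×110 + 1.04×334 + 3.04×40 = 2357.6 + 176 + 347.36 + 121.6 = 3002.56
ΣP(Jan 2011)Q(Jan 2011) = 19.30×112 + 1.61×110 + 1.04×334 + 3.39×40 = 2161.6 + 177.1 + 347.36 + 135.6 = 2821.66
L = 3002.56 / 2821.66 × 100 = 106.4111
Paasche component (current-period weights):
ΣP(Feb 2011)Q(Feb 2011) = 21.05×115 + 1.60×90 + 1.04×428 + 3.04×35 = 2420.75 + 144 + 445.12 + 106.4 = 3116.27
ΣP(Jan 2011)Q(Feb 2011) = 19.30×115 + 1.61×90 + 1.04×428 + 3.39×35 = 2219.5 + 144.9 + 445.12 + 118.65 = 2928.17
P = 3116.27 / 2928.17 × 100 = 106.4238
Fisher = √(L × P) = √(106.4111 × 106.4238) = 106.4175

106.42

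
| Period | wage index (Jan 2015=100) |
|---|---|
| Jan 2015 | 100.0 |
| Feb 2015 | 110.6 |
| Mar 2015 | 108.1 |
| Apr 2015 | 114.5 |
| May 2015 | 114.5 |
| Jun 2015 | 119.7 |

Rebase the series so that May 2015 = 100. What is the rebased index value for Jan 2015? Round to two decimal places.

87.34

Rebased(Jan 2015) = 100.0 / 114.5 × 100 = 87.3362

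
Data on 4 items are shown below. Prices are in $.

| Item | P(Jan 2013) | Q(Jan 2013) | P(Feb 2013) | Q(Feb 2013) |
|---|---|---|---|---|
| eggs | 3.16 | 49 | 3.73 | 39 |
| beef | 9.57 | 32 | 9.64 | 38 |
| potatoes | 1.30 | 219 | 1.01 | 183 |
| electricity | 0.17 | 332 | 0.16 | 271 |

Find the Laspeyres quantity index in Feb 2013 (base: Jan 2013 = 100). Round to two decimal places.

96.09

Laspeyres quantity index uses base-period prices as weights.
ΣP(Jan 2013)·Q(Feb 2013) = 3.16×39 + 9.57×38 + 1.30×183 + 0.17×271 = 123.24 + 363.66 + 237.9 + 46.07 = 770.87
ΣP(Jan 2013)·Q(Jan 2013) = 3.16×49 + 9.57×32 + 1.30×219 + 0.17×332 = 154.84 + 306.24 + 284.7 + 56.44 = 802.22
Index = 770.87 / 802.22 × 100 = 96.0921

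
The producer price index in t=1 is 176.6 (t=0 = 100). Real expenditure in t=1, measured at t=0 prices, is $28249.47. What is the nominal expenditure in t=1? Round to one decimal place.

Nominal = Real × (Index/100) = 28249.47 × (176.6/100)
        = 28249.47 × 1.766 = 49888.5640

49888.6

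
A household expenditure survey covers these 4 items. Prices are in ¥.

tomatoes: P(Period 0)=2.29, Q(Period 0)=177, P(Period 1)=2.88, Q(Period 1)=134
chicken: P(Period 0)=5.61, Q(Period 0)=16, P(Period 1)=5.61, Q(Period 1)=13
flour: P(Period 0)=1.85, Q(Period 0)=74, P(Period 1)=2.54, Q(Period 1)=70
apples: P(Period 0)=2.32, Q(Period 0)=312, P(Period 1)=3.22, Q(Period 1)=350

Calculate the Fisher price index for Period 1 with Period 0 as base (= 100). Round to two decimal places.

Laspeyres component (base-period weights):
ΣP(Period 1)Q(Period 0) = 2.88×177 + 5.61×16 + 2.54×74 + 3.22×312 = 509.76 + 89.76 + 187.96 + 1004.64 = 1792.12
ΣP(Period 0)Q(Period 0) = 2.29×177 + 5.61×16 + 1.85×74 + 2.32×312 = 405.33 + 89.76 + 136.9 + 723.84 = 1355.83
L = 1792.12 / 1355.83 × 100 = 132.1788
Paasche component (current-period weights):
ΣP(Period 1)Q(Period 1) = 2.88×134 + 5.61×13 + 2.54×70 + 3.22×350 = 385.92 + 72.93 + 177.8 + 1127 = 1763.65
ΣP(Period 0)Q(Period 1) = 2.29×134 + 5.61×13 + 1.85×70 + 2.32×350 = 306.86 + 72.93 + 129.5 + 812 = 1321.29
P = 1763.65 / 1321.29 × 100 = 133.4794
Fisher = √(L × P) = √(132.1788 × 133.4794) = 132.8275

132.83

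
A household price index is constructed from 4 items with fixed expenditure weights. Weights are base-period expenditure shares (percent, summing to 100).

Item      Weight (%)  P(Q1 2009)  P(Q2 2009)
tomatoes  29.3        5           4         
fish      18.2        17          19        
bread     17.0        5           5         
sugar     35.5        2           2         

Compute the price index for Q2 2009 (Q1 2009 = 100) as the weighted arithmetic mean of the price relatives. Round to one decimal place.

tomatoes: 29.3 × (4/5) = 29.3 × 0.800000 = 23.4400
fish: 18.2 × (19/17) = 18.2 × 1.117647 = 20.3412
bread: 17.0 × (5/5) = 17.0 × 1.000000 = 17.0000
sugar: 35.5 × (2/2) = 35.5 × 1.000000 = 35.5000
Index = Σ wᵢ·(p₁ᵢ/p₀ᵢ) = 23.4400 + 20.3412 + 17.0000 + 35.5000 = 96.2812

96.3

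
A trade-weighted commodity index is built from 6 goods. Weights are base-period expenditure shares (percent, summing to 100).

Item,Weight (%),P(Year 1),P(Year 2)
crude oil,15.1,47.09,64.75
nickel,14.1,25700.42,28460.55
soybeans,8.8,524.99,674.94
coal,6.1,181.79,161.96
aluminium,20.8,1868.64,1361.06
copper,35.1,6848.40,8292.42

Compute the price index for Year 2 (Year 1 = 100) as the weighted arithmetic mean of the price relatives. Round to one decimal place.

110.8

crude oil: 15.1 × (64.75/47.09) = 15.1 × 1.375027 = 20.7629
nickel: 14.1 × (28460.55/25700.42) = 14.1 × 1.107396 = 15.6143
soybeans: 8.8 × (674.94/524.99) = 8.8 × 1.285624 = 11.3135
coal: 6.1 × (161.96/181.79) = 6.1 × 0.890918 = 5.4346
aluminium: 20.8 × (1361.06/1868.64) = 20.8 × 0.728369 = 15.1501
copper: 35.1 × (8292.42/6848.40) = 35.1 × 1.210855 = 42.5010
Index = Σ wᵢ·(p₁ᵢ/p₀ᵢ) = 20.7629 + 15.6143 + 11.3135 + 5.4346 + 15.1501 + 42.5010 = 110.7764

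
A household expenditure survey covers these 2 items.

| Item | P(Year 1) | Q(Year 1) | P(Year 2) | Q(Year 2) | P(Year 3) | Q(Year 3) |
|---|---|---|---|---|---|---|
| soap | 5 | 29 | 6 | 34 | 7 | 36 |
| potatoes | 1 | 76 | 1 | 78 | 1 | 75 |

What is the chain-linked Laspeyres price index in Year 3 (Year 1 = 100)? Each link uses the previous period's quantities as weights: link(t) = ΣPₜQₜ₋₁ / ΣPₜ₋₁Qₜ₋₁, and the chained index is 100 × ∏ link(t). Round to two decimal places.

Link Year 1→Year 2:
ΣP(Year 2)Q(Year 1) = 6×29 + 1×76 = 174 + 76 = 250
ΣP(Year 1)Q(Year 1) = 5×29 + 1×76 = 145 + 76 = 221
link = 250/221 = 1.131222
Link Year 2→Year 3:
ΣP(Year 3)Q(Year 2) = 7×34 + 1×78 = 238 + 78 = 316
ΣP(Year 2)Q(Year 2) = 6×34 + 1×78 = 204 + 78 = 282
link = 316/282 = 1.120567
Chained index = 100 × 1.131222 × 1.120567 = 126.7610

126.76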